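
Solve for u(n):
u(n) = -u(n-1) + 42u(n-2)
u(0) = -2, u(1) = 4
Characteristic equation: x² + x - 42 = 0, which factors as (x - (-7))(x - (6)) = 0.
Roots r₁ = -7, r₂ = 6 (distinct).
General solution: u(n) = A·(-7)^n + B·(6)^n.
From u(0) = -2: A + B = -2.
From u(1) = 4: -7A + 6B = 4.
Solving: A = - \frac{16}{13}, B = - \frac{10}{13}.
So u(n) = - \frac{16 \left(-7\right)^{n}}{13} - \frac{10 \cdot 6^{n}}{13}.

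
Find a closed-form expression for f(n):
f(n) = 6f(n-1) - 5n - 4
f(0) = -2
First-order linear with linear forcing.
Homogeneous solution: f_h(n) = A·(6)^n.
Try particular f_p(n) = pn + q. Substituting:
  pn + q = 6(p(n-1) + q) - 5n - 4.
Matching the n-coefficient: p = 6p - 5 ⇒ p = 1.
Matching constants: q = -6p + 6q - 4 ⇒ q = 2.
General: f(n) = A·(6)^n + n + 2.
Apply f(0) = -2: A + 2 = -2 ⇒ A = -4.
So f(n) = - 4 \cdot 6^{n} + n + 2.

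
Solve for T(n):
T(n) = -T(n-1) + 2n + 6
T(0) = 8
First-order linear with linear forcing.
Homogeneous solution: T_h(n) = A·(-1)^n.
Try particular T_p(n) = pn + q. Substituting:
  pn + q = -(p(n-1) + q) + 2n + 6.
Matching the n-coefficient: p = -p + 2 ⇒ p = 1.
Matching constants: q = p - q + 6 ⇒ q = \frac{7}{2}.
General: T(n) = A·(-1)^n + n + \frac{7}{2}.
Apply T(0) = 8: A + \frac{7}{2} = 8 ⇒ A = \frac{9}{2}.
So T(n) = \frac{9 \left(-1\right)^{n}}{2} + n + \frac{7}{2}.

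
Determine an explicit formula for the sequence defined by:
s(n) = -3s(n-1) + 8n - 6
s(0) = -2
First-order linear with linear forcing.
Homogeneous solution: s_h(n) = A·(-3)^n.
Try particular s_p(n) = pn + q. Substituting:
  pn + q = -3(p(n-1) + q) + 8n - 6.
Matching the n-coefficient: p = -3p + 8 ⇒ p = 2.
Matching constants: q = 3p - 3q - 6 ⇒ q = 0.
General: s(n) = A·(-3)^n + 2 n + 0.
Apply s(0) = -2: A + 0 = -2 ⇒ A = -2.
So s(n) = - 2 \left(-3\right)^{n} + 2 n.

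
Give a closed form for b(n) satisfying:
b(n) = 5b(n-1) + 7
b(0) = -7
First-order linear non-homogeneous.
Homogeneous solution: b_h(n) = A·(5)^n.
Try constant particular solution b_p = K: K = 5K + 7 ⇒ K = - \frac{7}{4}.
General: b(n) = A·(5)^n - \frac{7}{4}.
Apply b(0) = -7: A - \frac{7}{4} = -7 ⇒ A = - \frac{21}{4}.
So b(n) = - \frac{21 \cdot 5^{n}}{4} - \frac{7}{4}.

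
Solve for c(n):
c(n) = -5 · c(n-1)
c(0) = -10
Pure geometric recurrence with ratio -5.
By induction c(n) = c(0) · (-5)^n = - 10 \left(-5\right)^{n}.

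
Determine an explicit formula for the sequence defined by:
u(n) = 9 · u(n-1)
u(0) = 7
Pure geometric recurrence with ratio 9.
By induction u(n) = u(0) · (9)^n = 7 \cdot 9^{n}.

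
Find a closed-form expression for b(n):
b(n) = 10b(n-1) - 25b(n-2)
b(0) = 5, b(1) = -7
Characteristic equation: x² - 10x + 25 = 0, which is (x - (5))².
Repeated root r = 5.
General solution: b(n) = (A + Bn)·(5)^n.
From b(0) = 5: A = 5.
From b(1) = -7: (A + B)·(5) = -7 ⇒ B = - \frac{32}{5}.
So b(n) = \left(5 - \frac{32 n}{5}\right) \cdot (5)^n.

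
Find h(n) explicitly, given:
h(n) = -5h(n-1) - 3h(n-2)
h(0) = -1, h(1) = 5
Characteristic equation: x² + 5x + 3 = 0.
Discriminant Δ = (-5)² + 4·(-3) = 13.
Roots r₁,₂ = (-5 ± √13)/2, so r₁ = - \frac{5}{2} + \frac{\sqrt{13}}{2}, r₂ = - \frac{5}{2} - \frac{\sqrt{13}}{2}.
General solution: h(n) = A·r₁^n + B·r₂^n.
From the initial conditions, A + B = -1 and r₁A + r₂B = 5.
Since r₁ - r₂ = √13: A = (5 - (-1)r₂)/√13 = - \frac{1}{2} + \frac{5 \sqrt{13}}{26}, and B = -1 - A = - \frac{5 \sqrt{13}}{26} - \frac{1}{2}.
So h(n) = \left(- \frac{1}{2} + \frac{5 \sqrt{13}}{26}\right)\left(- \frac{5}{2} + \frac{\sqrt{13}}{2}\right)^n + \left(- \frac{5 \sqrt{13}}{26} - \frac{1}{2}\right)\left(- \frac{5}{2} - \frac{\sqrt{13}}{2}\right)^n.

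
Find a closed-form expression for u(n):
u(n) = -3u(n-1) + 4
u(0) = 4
First-order linear non-homogeneous.
Homogeneous solution: u_h(n) = A·(-3)^n.
Try constant particular solution u_p = K: K = -3K + 4 ⇒ K = 1.
General: u(n) = A·(-3)^n + 1.
Apply u(0) = 4: A + 1 = 4 ⇒ A = 3.
So u(n) = 3 \left(-3\right)^{n} + 1.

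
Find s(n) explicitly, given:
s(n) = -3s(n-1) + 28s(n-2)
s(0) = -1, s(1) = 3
Characteristic equation: x² + 3x - 28 = 0, which factors as (x - (4))(x - (-7)) = 0.
Roots r₁ = 4, r₂ = -7 (distinct).
General solution: s(n) = A·(4)^n + B·(-7)^n.
From s(0) = -1: A + B = -1.
From s(1) = 3: 4A - 7B = 3.
Solving: A = - \frac{4}{11}, B = - \frac{7}{11}.
So s(n) = - \frac{7 \left(-7\right)^{n}}{11} - \frac{4 \cdot 4^{n}}{11}.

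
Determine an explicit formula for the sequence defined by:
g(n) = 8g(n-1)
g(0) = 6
This is a homogeneous first-order recurrence with ratio 8.
By induction g(n) = g(0) · (8)^n = 6 \cdot 8^{n}.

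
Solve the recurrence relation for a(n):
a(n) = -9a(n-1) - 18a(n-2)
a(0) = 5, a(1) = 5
Characteristic equation: x² + 9x + 18 = 0, which factors as (x - (-3))(x - (-6)) = 0.
Roots r₁ = -3, r₂ = -6 (distinct).
General solution: a(n) = A·(-3)^n + B·(-6)^n.
From a(0) = 5: A + B = 5.
From a(1) = 5: -3A - 6B = 5.
Solving: A = \frac{35}{3}, B = - \frac{20}{3}.
So a(n) = \frac{35 \left(-3\right)^{n}}{3} - \frac{20 \left(-6\right)^{n}}{3}.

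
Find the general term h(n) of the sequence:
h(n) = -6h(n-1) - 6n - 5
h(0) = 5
First-order linear with linear forcing.
Homogeneous solution: h_h(n) = A·(-6)^n.
Try particular h_p(n) = pn + q. Substituting:
  pn + q = -6(p(n-1) + q) - 6n - 5.
Matching the n-coefficient: p = -6p - 6 ⇒ p = - \frac{6}{7}.
Matching constants: q = 6p - 6q - 5 ⇒ q = - \frac{71}{49}.
General: h(n) = A·(-6)^n - \frac{6 n}{7} - \frac{71}{49}.
Apply h(0) = 5: A - \frac{71}{49} = 5 ⇒ A = \frac{316}{49}.
So h(n) = \frac{316 \left(-6\right)^{n}}{49} - \frac{6 n}{7} - \frac{71}{49}.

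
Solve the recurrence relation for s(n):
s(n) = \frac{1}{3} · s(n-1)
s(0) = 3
Pure geometric recurrence with ratio \frac{1}{3}.
By induction s(n) = s(0) · (\frac{1}{3})^n = 3 \cdot 3^{- n}.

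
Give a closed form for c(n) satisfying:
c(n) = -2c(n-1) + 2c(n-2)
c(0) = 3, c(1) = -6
Characteristic equation: x² + 2x - 2 = 0.
Discriminant Δ = (-2)² + 4·(2) = 12.
Roots r₁,₂ = (-2 ± √12)/2, so r₁ = -1 + \sqrt{3}, r₂ = - \sqrt{3} - 1.
General solution: c(n) = A·r₁^n + B·r₂^n.
From the initial conditions, A + B = 3 and r₁A + r₂B = -6.
Since r₁ - r₂ = √12: A = (-6 - (3)r₂)/√12 = \frac{3}{2} - \frac{\sqrt{3}}{2}, and B = 3 - A = \frac{\sqrt{3}}{2} + \frac{3}{2}.
So c(n) = \left(\frac{3}{2} - \frac{\sqrt{3}}{2}\right)\left(-1 + \sqrt{3}\right)^n + \left(\frac{\sqrt{3}}{2} + \frac{3}{2}\right)\left(- \sqrt{3} - 1\right)^n.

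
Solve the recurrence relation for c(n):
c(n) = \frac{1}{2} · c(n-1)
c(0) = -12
Pure geometric recurrence with ratio \frac{1}{2}.
By induction c(n) = c(0) · (\frac{1}{2})^n = - 12 \cdot 2^{- n}.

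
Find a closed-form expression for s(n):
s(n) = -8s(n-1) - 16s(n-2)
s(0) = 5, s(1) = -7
Characteristic equation: x² + 8x + 16 = 0, which is (x - (-4))².
Repeated root r = -4.
General solution: s(n) = (A + Bn)·(-4)^n.
From s(0) = 5: A = 5.
From s(1) = -7: (A + B)·(-4) = -7 ⇒ B = - \frac{13}{4}.
So s(n) = \left(5 - \frac{13 n}{4}\right) \cdot (-4)^n.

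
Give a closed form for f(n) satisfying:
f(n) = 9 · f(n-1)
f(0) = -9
Pure geometric recurrence with ratio 9.
By induction f(n) = f(0) · (9)^n = - 9 \cdot 9^{n}.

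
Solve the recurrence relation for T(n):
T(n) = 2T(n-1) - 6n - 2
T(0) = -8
First-order linear with linear forcing.
Homogeneous solution: T_h(n) = A·(2)^n.
Try particular T_p(n) = pn + q. Substituting:
  pn + q = 2(p(n-1) + q) - 6n - 2.
Matching the n-coefficient: p = 2p - 6 ⇒ p = 6.
Matching constants: q = -2p + 2q - 2 ⇒ q = 14.
General: T(n) = A·(2)^n + 6 n + 14.
Apply T(0) = -8: A + 14 = -8 ⇒ A = -22.
So T(n) = - 22 \cdot 2^{n} + 6 n + 14.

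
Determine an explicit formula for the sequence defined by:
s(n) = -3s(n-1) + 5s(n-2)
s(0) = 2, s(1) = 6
Characteristic equation: x² + 3x - 5 = 0.
Discriminant Δ = (-3)² + 4·(5) = 29.
Roots r₁,₂ = (-3 ± √29)/2, so r₁ = - \frac{3}{2} + \frac{\sqrt{29}}{2}, r₂ = - \frac{\sqrt{29}}{2} - \frac{3}{2}.
General solution: s(n) = A·r₁^n + B·r₂^n.
From the initial conditions, A + B = 2 and r₁A + r₂B = 6.
Since r₁ - r₂ = √29: A = (6 - (2)r₂)/√29 = 1 + \frac{9 \sqrt{29}}{29}, and B = 2 - A = 1 - \frac{9 \sqrt{29}}{29}.
So s(n) = \left(1 + \frac{9 \sqrt{29}}{29}\right)\left(- \frac{3}{2} + \frac{\sqrt{29}}{2}\right)^n + \left(1 - \frac{9 \sqrt{29}}{29}\right)\left(- \frac{\sqrt{29}}{2} - \frac{3}{2}\right)^n.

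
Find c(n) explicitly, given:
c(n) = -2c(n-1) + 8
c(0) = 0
First-order linear non-homogeneous.
Homogeneous solution: c_h(n) = A·(-2)^n.
Try constant particular solution c_p = K: K = -2K + 8 ⇒ K = \frac{8}{3}.
General: c(n) = A·(-2)^n + \frac{8}{3}.
Apply c(0) = 0: A + \frac{8}{3} = 0 ⇒ A = - \frac{8}{3}.
So c(n) = \frac{8}{3} - \frac{8 \left(-2\right)^{n}}{3}.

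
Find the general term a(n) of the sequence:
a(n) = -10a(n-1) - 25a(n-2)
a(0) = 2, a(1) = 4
Characteristic equation: x² + 10x + 25 = 0, which is (x - (-5))².
Repeated root r = -5.
General solution: a(n) = (A + Bn)·(-5)^n.
From a(0) = 2: A = 2.
From a(1) = 4: (A + B)·(-5) = 4 ⇒ B = - \frac{14}{5}.
So a(n) = \left(2 - \frac{14 n}{5}\right) \cdot (-5)^n.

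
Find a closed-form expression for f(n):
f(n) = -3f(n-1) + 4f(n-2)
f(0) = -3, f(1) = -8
Characteristic equation: x² + 3x - 4 = 0, which factors as (x - (1))(x - (-4)) = 0.
Roots r₁ = 1, r₂ = -4 (distinct).
General solution: f(n) = A·(1)^n + B·(-4)^n.
From f(0) = -3: A + B = -3.
From f(1) = -8: A - 4B = -8.
Solving: A = -4, B = 1.
So f(n) = \left(-4\right)^{n} - 4.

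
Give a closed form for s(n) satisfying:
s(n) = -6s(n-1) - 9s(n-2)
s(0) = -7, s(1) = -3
Characteristic equation: x² + 6x + 9 = 0, which is (x - (-3))².
Repeated root r = -3.
General solution: s(n) = (A + Bn)·(-3)^n.
From s(0) = -7: A = -7.
From s(1) = -3: (A + B)·(-3) = -3 ⇒ B = 8.
So s(n) = \left(8 n - 7\right) \cdot (-3)^n.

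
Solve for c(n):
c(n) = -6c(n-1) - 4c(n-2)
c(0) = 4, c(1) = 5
Characteristic equation: x² + 6x + 4 = 0.
Discriminant Δ = (-6)² + 4·(-4) = 20.
Roots r₁,₂ = (-6 ± √20)/2, so r₁ = -3 + \sqrt{5}, r₂ = -3 - \sqrt{5}.
General solution: c(n) = A·r₁^n + B·r₂^n.
From the initial conditions, A + B = 4 and r₁A + r₂B = 5.
Since r₁ - r₂ = √20: A = (5 - (4)r₂)/√20 = 2 + \frac{17 \sqrt{5}}{10}, and B = 4 - A = 2 - \frac{17 \sqrt{5}}{10}.
So c(n) = \left(2 + \frac{17 \sqrt{5}}{10}\right)\left(-3 + \sqrt{5}\right)^n + \left(2 - \frac{17 \sqrt{5}}{10}\right)\left(-3 - \sqrt{5}\right)^n.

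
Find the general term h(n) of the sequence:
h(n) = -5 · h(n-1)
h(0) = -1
Pure geometric recurrence with ratio -5.
By induction h(n) = h(0) · (-5)^n = - \left(-5\right)^{n}.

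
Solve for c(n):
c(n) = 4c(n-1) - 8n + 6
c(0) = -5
First-order linear with linear forcing.
Homogeneous solution: c_h(n) = A·(4)^n.
Try particular c_p(n) = pn + q. Substituting:
  pn + q = 4(p(n-1) + q) - 8n + 6.
Matching the n-coefficient: p = 4p - 8 ⇒ p = \frac{8}{3}.
Matching constants: q = -4p + 4q + 6 ⇒ q = \frac{14}{9}.
General: c(n) = A·(4)^n + \frac{8 n}{3} + \frac{14}{9}.
Apply c(0) = -5: A + \frac{14}{9} = -5 ⇒ A = - \frac{59}{9}.
So c(n) = - \frac{59 \cdot 4^{n}}{9} + \frac{8 n}{3} + \frac{14}{9}.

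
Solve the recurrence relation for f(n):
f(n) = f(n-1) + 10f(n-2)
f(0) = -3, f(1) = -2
Characteristic equation: x² - x - 10 = 0.
Discriminant Δ = (1)² + 4·(10) = 41.
Roots r₁,₂ = (1 ± √41)/2, so r₁ = \frac{1}{2} + \frac{\sqrt{41}}{2}, r₂ = \frac{1}{2} - \frac{\sqrt{41}}{2}.
General solution: f(n) = A·r₁^n + B·r₂^n.
From the initial conditions, A + B = -3 and r₁A + r₂B = -2.
Since r₁ - r₂ = √41: A = (-2 - (-3)r₂)/√41 = - \frac{3}{2} - \frac{\sqrt{41}}{82}, and B = -3 - A = - \frac{3}{2} + \frac{\sqrt{41}}{82}.
So f(n) = \left(- \frac{3}{2} - \frac{\sqrt{41}}{82}\right)\left(\frac{1}{2} + \frac{\sqrt{41}}{2}\right)^n + \left(- \frac{3}{2} + \frac{\sqrt{41}}{82}\right)\left(\frac{1}{2} - \frac{\sqrt{41}}{2}\right)^n.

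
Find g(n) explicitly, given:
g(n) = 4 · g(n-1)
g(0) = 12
Pure geometric recurrence with ratio 4.
By induction g(n) = g(0) · (4)^n = 12 \cdot 4^{n}.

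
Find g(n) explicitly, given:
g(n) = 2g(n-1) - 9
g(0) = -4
First-order linear non-homogeneous.
Homogeneous solution: g_h(n) = A·(2)^n.
Try constant particular solution g_p = K: K = 2K - 9 ⇒ K = 9.
General: g(n) = A·(2)^n + 9.
Apply g(0) = -4: A + 9 = -4 ⇒ A = -13.
So g(n) = 9 - 13 \cdot 2^{n}.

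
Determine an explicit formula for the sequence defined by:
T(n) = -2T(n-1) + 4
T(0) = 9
First-order linear non-homogeneous.
Homogeneous solution: T_h(n) = A·(-2)^n.
Try constant particular solution T_p = K: K = -2K + 4 ⇒ K = \frac{4}{3}.
General: T(n) = A·(-2)^n + \frac{4}{3}.
Apply T(0) = 9: A + \frac{4}{3} = 9 ⇒ A = \frac{23}{3}.
So T(n) = \frac{23 \left(-2\right)^{n}}{3} + \frac{4}{3}.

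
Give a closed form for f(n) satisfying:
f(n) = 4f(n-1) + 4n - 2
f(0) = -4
First-order linear with linear forcing.
Homogeneous solution: f_h(n) = A·(4)^n.
Try particular f_p(n) = pn + q. Substituting:
  pn + q = 4(p(n-1) + q) + 4n - 2.
Matching the n-coefficient: p = 4p + 4 ⇒ p = - \frac{4}{3}.
Matching constants: q = -4p + 4q - 2 ⇒ q = - \frac{10}{9}.
General: f(n) = A·(4)^n - \frac{4 n}{3} - \frac{10}{9}.
Apply f(0) = -4: A - \frac{10}{9} = -4 ⇒ A = - \frac{26}{9}.
So f(n) = - \frac{26 \cdot 4^{n}}{9} - \frac{4 n}{3} - \frac{10}{9}.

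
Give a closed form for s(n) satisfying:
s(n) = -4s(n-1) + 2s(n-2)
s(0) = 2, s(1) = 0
Characteristic equation: x² + 4x - 2 = 0.
Discriminant Δ = (-4)² + 4·(2) = 24.
Roots r₁,₂ = (-4 ± √24)/2, so r₁ = -2 + \sqrt{6}, r₂ = - \sqrt{6} - 2.
General solution: s(n) = A·r₁^n + B·r₂^n.
From the initial conditions, A + B = 2 and r₁A + r₂B = 0.
Since r₁ - r₂ = √24: A = (0 - (2)r₂)/√24 = \frac{\sqrt{6}}{3} + 1, and B = 2 - A = 1 - \frac{\sqrt{6}}{3}.
So s(n) = \left(\frac{\sqrt{6}}{3} + 1\right)\left(-2 + \sqrt{6}\right)^n + \left(1 - \frac{\sqrt{6}}{3}\right)\left(- \sqrt{6} - 2\right)^n.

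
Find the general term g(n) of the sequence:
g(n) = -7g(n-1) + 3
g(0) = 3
First-order linear non-homogeneous.
Homogeneous solution: g_h(n) = A·(-7)^n.
Try constant particular solution g_p = K: K = -7K + 3 ⇒ K = \frac{3}{8}.
General: g(n) = A·(-7)^n + \frac{3}{8}.
Apply g(0) = 3: A + \frac{3}{8} = 3 ⇒ A = \frac{21}{8}.
So g(n) = \frac{21 \left(-7\right)^{n}}{8} + \frac{3}{8}.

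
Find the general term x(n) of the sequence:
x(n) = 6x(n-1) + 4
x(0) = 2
First-order linear non-homogeneous.
Homogeneous solution: x_h(n) = A·(6)^n.
Try constant particular solution x_p = K: K = 6K + 4 ⇒ K = - \frac{4}{5}.
General: x(n) = A·(6)^n - \frac{4}{5}.
Apply x(0) = 2: A - \frac{4}{5} = 2 ⇒ A = \frac{14}{5}.
So x(n) = \frac{14 \cdot 6^{n}}{5} - \frac{4}{5}.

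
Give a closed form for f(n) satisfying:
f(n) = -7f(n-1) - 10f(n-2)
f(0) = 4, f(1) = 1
Characteristic equation: x² + 7x + 10 = 0, which factors as (x - (-2))(x - (-5)) = 0.
Roots r₁ = -2, r₂ = -5 (distinct).
General solution: f(n) = A·(-2)^n + B·(-5)^n.
From f(0) = 4: A + B = 4.
From f(1) = 1: -2A - 5B = 1.
Solving: A = 7, B = -3.
So f(n) = 7 \left(-2\right)^{n} - 3 \left(-5\right)^{n}.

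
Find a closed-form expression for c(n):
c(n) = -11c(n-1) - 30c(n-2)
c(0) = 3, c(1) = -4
Characteristic equation: x² + 11x + 30 = 0, which factors as (x - (-6))(x - (-5)) = 0.
Roots r₁ = -6, r₂ = -5 (distinct).
General solution: c(n) = A·(-6)^n + B·(-5)^n.
From c(0) = 3: A + B = 3.
From c(1) = -4: -6A - 5B = -4.
Solving: A = -11, B = 14.
So c(n) = 14 \left(-5\right)^{n} - 11 \left(-6\right)^{n}.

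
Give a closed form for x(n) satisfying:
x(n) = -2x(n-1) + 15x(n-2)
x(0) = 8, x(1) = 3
Characteristic equation: x² + 2x - 15 = 0, which factors as (x - (3))(x - (-5)) = 0.
Roots r₁ = 3, r₂ = -5 (distinct).
General solution: x(n) = A·(3)^n + B·(-5)^n.
From x(0) = 8: A + B = 8.
From x(1) = 3: 3A - 5B = 3.
Solving: A = \frac{43}{8}, B = \frac{21}{8}.
So x(n) = \frac{21 \left(-5\right)^{n}}{8} + \frac{43 \cdot 3^{n}}{8}.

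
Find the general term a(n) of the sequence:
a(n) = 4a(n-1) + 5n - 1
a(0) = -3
First-order linear with linear forcing.
Homogeneous solution: a_h(n) = A·(4)^n.
Try particular a_p(n) = pn + q. Substituting:
  pn + q = 4(p(n-1) + q) + 5n - 1.
Matching the n-coefficient: p = 4p + 5 ⇒ p = - \frac{5}{3}.
Matching constants: q = -4p + 4q - 1 ⇒ q = - \frac{17}{9}.
General: a(n) = A·(4)^n - \frac{5 n}{3} - \frac{17}{9}.
Apply a(0) = -3: A - \frac{17}{9} = -3 ⇒ A = - \frac{10}{9}.
So a(n) = - \frac{10 \cdot 4^{n}}{9} - \frac{5 n}{3} - \frac{17}{9}.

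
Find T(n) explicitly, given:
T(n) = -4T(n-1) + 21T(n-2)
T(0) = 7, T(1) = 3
Characteristic equation: x² + 4x - 21 = 0, which factors as (x - (-7))(x - (3)) = 0.
Roots r₁ = -7, r₂ = 3 (distinct).
General solution: T(n) = A·(-7)^n + B·(3)^n.
From T(0) = 7: A + B = 7.
From T(1) = 3: -7A + 3B = 3.
Solving: A = \frac{9}{5}, B = \frac{26}{5}.
So T(n) = \frac{9 \left(-7\right)^{n}}{5} + \frac{26 \cdot 3^{n}}{5}.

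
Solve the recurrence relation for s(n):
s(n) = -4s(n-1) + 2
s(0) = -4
First-order linear non-homogeneous.
Homogeneous solution: s_h(n) = A·(-4)^n.
Try constant particular solution s_p = K: K = -4K + 2 ⇒ K = \frac{2}{5}.
General: s(n) = A·(-4)^n + \frac{2}{5}.
Apply s(0) = -4: A + \frac{2}{5} = -4 ⇒ A = - \frac{22}{5}.
So s(n) = \frac{2}{5} - \frac{22 \left(-4\right)^{n}}{5}.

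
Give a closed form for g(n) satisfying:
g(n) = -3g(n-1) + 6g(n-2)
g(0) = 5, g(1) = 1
Characteristic equation: x² + 3x - 6 = 0.
Discriminant Δ = (-3)² + 4·(6) = 33.
Roots r₁,₂ = (-3 ± √33)/2, so r₁ = - \frac{3}{2} + \frac{\sqrt{33}}{2}, r₂ = - \frac{\sqrt{33}}{2} - \frac{3}{2}.
General solution: g(n) = A·r₁^n + B·r₂^n.
From the initial conditions, A + B = 5 and r₁A + r₂B = 1.
Since r₁ - r₂ = √33: A = (1 - (5)r₂)/√33 = \frac{17 \sqrt{33}}{66} + \frac{5}{2}, and B = 5 - A = \frac{5}{2} - \frac{17 \sqrt{33}}{66}.
So g(n) = \left(\frac{17 \sqrt{33}}{66} + \frac{5}{2}\right)\left(- \frac{3}{2} + \frac{\sqrt{33}}{2}\right)^n + \left(\frac{5}{2} - \frac{17 \sqrt{33}}{66}\right)\left(- \frac{\sqrt{33}}{2} - \frac{3}{2}\right)^n.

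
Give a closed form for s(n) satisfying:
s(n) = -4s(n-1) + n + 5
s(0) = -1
First-order linear with linear forcing.
Homogeneous solution: s_h(n) = A·(-4)^n.
Try particular s_p(n) = pn + q. Substituting:
  pn + q = -4(p(n-1) + q) + n + 5.
Matching the n-coefficient: p = -4p + 1 ⇒ p = \frac{1}{5}.
Matching constants: q = 4p - 4q + 5 ⇒ q = \frac{29}{25}.
General: s(n) = A·(-4)^n + \frac{n}{5} + \frac{29}{25}.
Apply s(0) = -1: A + \frac{29}{25} = -1 ⇒ A = - \frac{54}{25}.
So s(n) = - \frac{54 \left(-4\right)^{n}}{25} + \frac{n}{5} + \frac{29}{25}.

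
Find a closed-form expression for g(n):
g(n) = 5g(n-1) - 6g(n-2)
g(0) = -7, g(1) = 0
Characteristic equation: x² - 5x + 6 = 0, which factors as (x - (3))(x - (2)) = 0.
Roots r₁ = 3, r₂ = 2 (distinct).
General solution: g(n) = A·(3)^n + B·(2)^n.
From g(0) = -7: A + B = -7.
From g(1) = 0: 3A + 2B = 0.
Solving: A = 14, B = -21.
So g(n) = - 21 \cdot 2^{n} + 14 \cdot 3^{n}.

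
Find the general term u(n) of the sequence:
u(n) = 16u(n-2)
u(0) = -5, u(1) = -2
Characteristic equation: x² - 16 = 0, which factors as (x - (-4))(x - (4)) = 0.
Roots r₁ = -4, r₂ = 4 (distinct).
General solution: u(n) = A·(-4)^n + B·(4)^n.
From u(0) = -5: A + B = -5.
From u(1) = -2: -4A + 4B = -2.
Solving: A = - \frac{9}{4}, B = - \frac{11}{4}.
So u(n) = - \frac{9 \left(-4\right)^{n}}{4} - \frac{11 \cdot 4^{n}}{4}.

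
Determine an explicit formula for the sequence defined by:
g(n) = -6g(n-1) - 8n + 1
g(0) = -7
First-order linear with linear forcing.
Homogeneous solution: g_h(n) = A·(-6)^n.
Try particular g_p(n) = pn + q. Substituting:
  pn + q = -6(p(n-1) + q) - 8n + 1.
Matching the n-coefficient: p = -6p - 8 ⇒ p = - \frac{8}{7}.
Matching constants: q = 6p - 6q + 1 ⇒ q = - \frac{41}{49}.
General: g(n) = A·(-6)^n - \frac{8 n}{7} - \frac{41}{49}.
Apply g(0) = -7: A - \frac{41}{49} = -7 ⇒ A = - \frac{302}{49}.
So g(n) = - \frac{302 \left(-6\right)^{n}}{49} - \frac{8 n}{7} - \frac{41}{49}.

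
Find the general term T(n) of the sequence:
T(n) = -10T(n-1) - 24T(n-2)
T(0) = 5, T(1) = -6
Characteristic equation: x² + 10x + 24 = 0, which factors as (x - (-6))(x - (-4)) = 0.
Roots r₁ = -6, r₂ = -4 (distinct).
General solution: T(n) = A·(-6)^n + B·(-4)^n.
From T(0) = 5: A + B = 5.
From T(1) = -6: -6A - 4B = -6.
Solving: A = -7, B = 12.
So T(n) = 12 \left(-4\right)^{n} - 7 \left(-6\right)^{n}.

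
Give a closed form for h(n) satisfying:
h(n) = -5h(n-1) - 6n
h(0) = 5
First-order linear with linear forcing.
Homogeneous solution: h_h(n) = A·(-5)^n.
Try particular h_p(n) = pn + q. Substituting:
  pn + q = -5(p(n-1) + q) - 6n.
Matching the n-coefficient: p = -5p - 6 ⇒ p = -1.
Matching constants: q = 5p - 5q ⇒ q = - \frac{5}{6}.
General: h(n) = A·(-5)^n - n - \frac{5}{6}.
Apply h(0) = 5: A - \frac{5}{6} = 5 ⇒ A = \frac{35}{6}.
So h(n) = \frac{35 \left(-5\right)^{n}}{6} - n - \frac{5}{6}.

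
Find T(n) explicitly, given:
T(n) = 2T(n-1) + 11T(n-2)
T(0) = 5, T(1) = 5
Characteristic equation: x² - 2x - 11 = 0.
Discriminant Δ = (2)² + 4·(11) = 48.
Roots r₁,₂ = (2 ± √48)/2, so r₁ = 1 + 2 \sqrt{3}, r₂ = 1 - 2 \sqrt{3}.
General solution: T(n) = A·r₁^n + B·r₂^n.
From the initial conditions, A + B = 5 and r₁A + r₂B = 5.
Since r₁ - r₂ = √48: A = (5 - (5)r₂)/√48 = \frac{5}{2}, and B = 5 - A = \frac{5}{2}.
So T(n) = \left(\frac{5}{2}\right)\left(1 + 2 \sqrt{3}\right)^n + \left(\frac{5}{2}\right)\left(1 - 2 \sqrt{3}\right)^n.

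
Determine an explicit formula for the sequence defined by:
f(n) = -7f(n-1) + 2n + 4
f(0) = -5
First-order linear with linear forcing.
Homogeneous solution: f_h(n) = A·(-7)^n.
Try particular f_p(n) = pn + q. Substituting:
  pn + q = -7(p(n-1) + q) + 2n + 4.
Matching the n-coefficient: p = -7p + 2 ⇒ p = \frac{1}{4}.
Matching constants: q = 7p - 7q + 4 ⇒ q = \frac{23}{32}.
General: f(n) = A·(-7)^n + \frac{n}{4} + \frac{23}{32}.
Apply f(0) = -5: A + \frac{23}{32} = -5 ⇒ A = - \frac{183}{32}.
So f(n) = - \frac{183 \left(-7\right)^{n}}{32} + \frac{n}{4} + \frac{23}{32}.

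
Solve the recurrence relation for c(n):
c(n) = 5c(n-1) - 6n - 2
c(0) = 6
First-order linear with linear forcing.
Homogeneous solution: c_h(n) = A·(5)^n.
Try particular c_p(n) = pn + q. Substituting:
  pn + q = 5(p(n-1) + q) - 6n - 2.
Matching the n-coefficient: p = 5p - 6 ⇒ p = \frac{3}{2}.
Matching constants: q = -5p + 5q - 2 ⇒ q = \frac{19}{8}.
General: c(n) = A·(5)^n + \frac{3 n}{2} + \frac{19}{8}.
Apply c(0) = 6: A + \frac{19}{8} = 6 ⇒ A = \frac{29}{8}.
So c(n) = \frac{29 \cdot 5^{n}}{8} + \frac{3 n}{2} + \frac{19}{8}.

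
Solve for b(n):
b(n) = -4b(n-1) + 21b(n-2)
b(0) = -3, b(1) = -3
Characteristic equation: x² + 4x - 21 = 0, which factors as (x - (3))(x - (-7)) = 0.
Roots r₁ = 3, r₂ = -7 (distinct).
General solution: b(n) = A·(3)^n + B·(-7)^n.
From b(0) = -3: A + B = -3.
From b(1) = -3: 3A - 7B = -3.
Solving: A = - \frac{12}{5}, B = - \frac{3}{5}.
So b(n) = - \frac{3 \left(-7\right)^{n}}{5} - \frac{12 \cdot 3^{n}}{5}.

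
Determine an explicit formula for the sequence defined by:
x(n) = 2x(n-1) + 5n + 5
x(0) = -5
First-order linear with linear forcing.
Homogeneous solution: x_h(n) = A·(2)^n.
Try particular x_p(n) = pn + q. Substituting:
  pn + q = 2(p(n-1) + q) + 5n + 5.
Matching the n-coefficient: p = 2p + 5 ⇒ p = -5.
Matching constants: q = -2p + 2q + 5 ⇒ q = -15.
General: x(n) = A·(2)^n - 5 n - 15.
Apply x(0) = -5: A - 15 = -5 ⇒ A = 10.
So x(n) = 10 \cdot 2^{n} - 5 n - 15.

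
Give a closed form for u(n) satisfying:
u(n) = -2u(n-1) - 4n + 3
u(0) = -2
First-order linear with linear forcing.
Homogeneous solution: u_h(n) = A·(-2)^n.
Try particular u_p(n) = pn + q. Substituting:
  pn + q = -2(p(n-1) + q) - 4n + 3.
Matching the n-coefficient: p = -2p - 4 ⇒ p = - \frac{4}{3}.
Matching constants: q = 2p - 2q + 3 ⇒ q = \frac{1}{9}.
General: u(n) = A·(-2)^n - \frac{4 n}{3} + \frac{1}{9}.
Apply u(0) = -2: A + \frac{1}{9} = -2 ⇒ A = - \frac{19}{9}.
So u(n) = - \frac{19 \left(-2\right)^{n}}{9} - \frac{4 n}{3} + \frac{1}{9}.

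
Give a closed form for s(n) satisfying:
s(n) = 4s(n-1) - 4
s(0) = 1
First-order linear non-homogeneous.
Homogeneous solution: s_h(n) = A·(4)^n.
Try constant particular solution s_p = K: K = 4K - 4 ⇒ K = \frac{4}{3}.
General: s(n) = A·(4)^n + \frac{4}{3}.
Apply s(0) = 1: A + \frac{4}{3} = 1 ⇒ A = - \frac{1}{3}.
So s(n) = \frac{4}{3} - \frac{4^{n}}{3}.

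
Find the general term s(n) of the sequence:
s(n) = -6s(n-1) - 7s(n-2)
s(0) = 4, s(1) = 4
Characteristic equation: x² + 6x + 7 = 0.
Discriminant Δ = (-6)² + 4·(-7) = 8.
Roots r₁,₂ = (-6 ± √8)/2, so r₁ = -3 + \sqrt{2}, r₂ = -3 - \sqrt{2}.
General solution: s(n) = A·r₁^n + B·r₂^n.
From the initial conditions, A + B = 4 and r₁A + r₂B = 4.
Since r₁ - r₂ = √8: A = (4 - (4)r₂)/√8 = 2 + 4 \sqrt{2}, and B = 4 - A = 2 - 4 \sqrt{2}.
So s(n) = \left(2 + 4 \sqrt{2}\right)\left(-3 + \sqrt{2}\right)^n + \left(2 - 4 \sqrt{2}\right)\left(-3 - \sqrt{2}\right)^n.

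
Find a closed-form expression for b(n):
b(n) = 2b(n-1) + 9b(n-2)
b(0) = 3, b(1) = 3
Characteristic equation: x² - 2x - 9 = 0.
Discriminant Δ = (2)² + 4·(9) = 40.
Roots r₁,₂ = (2 ± √40)/2, so r₁ = 1 + \sqrt{10}, r₂ = 1 - \sqrt{10}.
General solution: b(n) = A·r₁^n + B·r₂^n.
From the initial conditions, A + B = 3 and r₁A + r₂B = 3.
Since r₁ - r₂ = √40: A = (3 - (3)r₂)/√40 = \frac{3}{2}, and B = 3 - A = \frac{3}{2}.
So b(n) = \left(\frac{3}{2}\right)\left(1 + \sqrt{10}\right)^n + \left(\frac{3}{2}\right)\left(1 - \sqrt{10}\right)^n.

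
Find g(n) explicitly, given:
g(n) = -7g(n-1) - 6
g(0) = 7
First-order linear non-homogeneous.
Homogeneous solution: g_h(n) = A·(-7)^n.
Try constant particular solution g_p = K: K = -7K - 6 ⇒ K = - \frac{3}{4}.
General: g(n) = A·(-7)^n - \frac{3}{4}.
Apply g(0) = 7: A - \frac{3}{4} = 7 ⇒ A = \frac{31}{4}.
So g(n) = \frac{31 \left(-7\right)^{n}}{4} - \frac{3}{4}.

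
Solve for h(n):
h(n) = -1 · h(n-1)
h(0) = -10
Pure geometric recurrence with ratio -1.
By induction h(n) = h(0) · (-1)^n = - 10 \left(-1\right)^{n}.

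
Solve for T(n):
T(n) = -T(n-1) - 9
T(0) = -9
First-order linear non-homogeneous.
Homogeneous solution: T_h(n) = A·(-1)^n.
Try constant particular solution T_p = K: K = -K - 9 ⇒ K = - \frac{9}{2}.
General: T(n) = A·(-1)^n - \frac{9}{2}.
Apply T(0) = -9: A - \frac{9}{2} = -9 ⇒ A = - \frac{9}{2}.
So T(n) = - \frac{9 \left(-1\right)^{n}}{2} - \frac{9}{2}.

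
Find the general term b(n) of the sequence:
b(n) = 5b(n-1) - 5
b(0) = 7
First-order linear non-homogeneous.
Homogeneous solution: b_h(n) = A·(5)^n.
Try constant particular solution b_p = K: K = 5K - 5 ⇒ K = \frac{5}{4}.
General: b(n) = A·(5)^n + \frac{5}{4}.
Apply b(0) = 7: A + \frac{5}{4} = 7 ⇒ A = \frac{23}{4}.
So b(n) = \frac{23 \cdot 5^{n}}{4} + \frac{5}{4}.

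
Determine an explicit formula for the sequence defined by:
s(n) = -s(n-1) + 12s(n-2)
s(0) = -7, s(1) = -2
Characteristic equation: x² + x - 12 = 0, which factors as (x - (-4))(x - (3)) = 0.
Roots r₁ = -4, r₂ = 3 (distinct).
General solution: s(n) = A·(-4)^n + B·(3)^n.
From s(0) = -7: A + B = -7.
From s(1) = -2: -4A + 3B = -2.
Solving: A = - \frac{19}{7}, B = - \frac{30}{7}.
So s(n) = - \frac{19 \left(-4\right)^{n}}{7} - \frac{30 \cdot 3^{n}}{7}.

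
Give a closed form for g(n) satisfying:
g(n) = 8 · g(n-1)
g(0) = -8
Pure geometric recurrence with ratio 8.
By induction g(n) = g(0) · (8)^n = - 8 \cdot 8^{n}.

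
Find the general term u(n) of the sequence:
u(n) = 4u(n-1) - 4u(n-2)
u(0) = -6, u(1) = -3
Characteristic equation: x² - 4x + 4 = 0, which is (x - (2))².
Repeated root r = 2.
General solution: u(n) = (A + Bn)·(2)^n.
From u(0) = -6: A = -6.
From u(1) = -3: (A + B)·(2) = -3 ⇒ B = \frac{9}{2}.
So u(n) = \left(\frac{9 n}{2} - 6\right) \cdot (2)^n.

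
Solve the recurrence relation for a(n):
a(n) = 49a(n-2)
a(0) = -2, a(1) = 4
Characteristic equation: x² - 49 = 0, which factors as (x - (-7))(x - (7)) = 0.
Roots r₁ = -7, r₂ = 7 (distinct).
General solution: a(n) = A·(-7)^n + B·(7)^n.
From a(0) = -2: A + B = -2.
From a(1) = 4: -7A + 7B = 4.
Solving: A = - \frac{9}{7}, B = - \frac{5}{7}.
So a(n) = - \frac{9 \left(-7\right)^{n}}{7} - \frac{5 \cdot 7^{n}}{7}.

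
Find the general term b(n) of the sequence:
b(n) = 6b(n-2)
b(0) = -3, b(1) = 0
Characteristic equation: x² - 6 = 0.
Discriminant Δ = (0)² + 4·(6) = 24.
Roots r₁,₂ = (0 ± √24)/2, so r₁ = \sqrt{6}, r₂ = - \sqrt{6}.
General solution: b(n) = A·r₁^n + B·r₂^n.
From the initial conditions, A + B = -3 and r₁A + r₂B = 0.
Since r₁ - r₂ = √24: A = (0 - (-3)r₂)/√24 = - \frac{3}{2}, and B = -3 - A = - \frac{3}{2}.
So b(n) = \left(- \frac{3}{2}\right)\left(\sqrt{6}\right)^n + \left(- \frac{3}{2}\right)\left(- \sqrt{6}\right)^n.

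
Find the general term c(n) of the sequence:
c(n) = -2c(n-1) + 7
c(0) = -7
First-order linear non-homogeneous.
Homogeneous solution: c_h(n) = A·(-2)^n.
Try constant particular solution c_p = K: K = -2K + 7 ⇒ K = \frac{7}{3}.
General: c(n) = A·(-2)^n + \frac{7}{3}.
Apply c(0) = -7: A + \frac{7}{3} = -7 ⇒ A = - \frac{28}{3}.
So c(n) = \frac{7}{3} - \frac{28 \left(-2\right)^{n}}{3}.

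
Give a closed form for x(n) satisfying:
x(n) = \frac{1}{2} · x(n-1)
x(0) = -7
Pure geometric recurrence with ratio \frac{1}{2}.
By induction x(n) = x(0) · (\frac{1}{2})^n = - 7 \cdot 2^{- n}.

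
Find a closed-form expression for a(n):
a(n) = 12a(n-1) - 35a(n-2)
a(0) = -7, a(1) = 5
Characteristic equation: x² - 12x + 35 = 0, which factors as (x - (5))(x - (7)) = 0.
Roots r₁ = 5, r₂ = 7 (distinct).
General solution: a(n) = A·(5)^n + B·(7)^n.
From a(0) = -7: A + B = -7.
From a(1) = 5: 5A + 7B = 5.
Solving: A = -27, B = 20.
So a(n) = - 27 \cdot 5^{n} + 20 \cdot 7^{n}.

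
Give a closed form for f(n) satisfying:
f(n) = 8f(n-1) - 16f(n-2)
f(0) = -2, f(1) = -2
Characteristic equation: x² - 8x + 16 = 0, which is (x - (4))².
Repeated root r = 4.
General solution: f(n) = (A + Bn)·(4)^n.
From f(0) = -2: A = -2.
From f(1) = -2: (A + B)·(4) = -2 ⇒ B = \frac{3}{2}.
So f(n) = \left(\frac{3 n}{2} - 2\right) \cdot (4)^n.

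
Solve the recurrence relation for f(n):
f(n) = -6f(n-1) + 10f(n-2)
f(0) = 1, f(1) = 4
Characteristic equation: x² + 6x - 10 = 0.
Discriminant Δ = (-6)² + 4·(10) = 76.
Roots r₁,₂ = (-6 ± √76)/2, so r₁ = -3 + \sqrt{19}, r₂ = - \sqrt{19} - 3.
General solution: f(n) = A·r₁^n + B·r₂^n.
From the initial conditions, A + B = 1 and r₁A + r₂B = 4.
Since r₁ - r₂ = √76: A = (4 - (1)r₂)/√76 = \frac{1}{2} + \frac{7 \sqrt{19}}{38}, and B = 1 - A = \frac{1}{2} - \frac{7 \sqrt{19}}{38}.
So f(n) = \left(\frac{1}{2} + \frac{7 \sqrt{19}}{38}\right)\left(-3 + \sqrt{19}\right)^n + \left(\frac{1}{2} - \frac{7 \sqrt{19}}{38}\right)\left(- \sqrt{19} - 3\right)^n.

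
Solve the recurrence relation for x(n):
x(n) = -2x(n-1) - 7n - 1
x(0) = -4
First-order linear with linear forcing.
Homogeneous solution: x_h(n) = A·(-2)^n.
Try particular x_p(n) = pn + q. Substituting:
  pn + q = -2(p(n-1) + q) - 7n - 1.
Matching the n-coefficient: p = -2p - 7 ⇒ p = - \frac{7}{3}.
Matching constants: q = 2p - 2q - 1 ⇒ q = - \frac{17}{9}.
General: x(n) = A·(-2)^n - \frac{7 n}{3} - \frac{17}{9}.
Apply x(0) = -4: A - \frac{17}{9} = -4 ⇒ A = - \frac{19}{9}.
So x(n) = - \frac{19 \left(-2\right)^{n}}{9} - \frac{7 n}{3} - \frac{17}{9}.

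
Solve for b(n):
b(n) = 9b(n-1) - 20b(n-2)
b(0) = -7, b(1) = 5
Characteristic equation: x² - 9x + 20 = 0, which factors as (x - (4))(x - (5)) = 0.
Roots r₁ = 4, r₂ = 5 (distinct).
General solution: b(n) = A·(4)^n + B·(5)^n.
From b(0) = -7: A + B = -7.
From b(1) = 5: 4A + 5B = 5.
Solving: A = -40, B = 33.
So b(n) = - 40 \cdot 4^{n} + 33 \cdot 5^{n}.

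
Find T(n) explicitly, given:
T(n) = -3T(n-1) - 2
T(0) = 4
First-order linear non-homogeneous.
Homogeneous solution: T_h(n) = A·(-3)^n.
Try constant particular solution T_p = K: K = -3K - 2 ⇒ K = - \frac{1}{2}.
General: T(n) = A·(-3)^n - \frac{1}{2}.
Apply T(0) = 4: A - \frac{1}{2} = 4 ⇒ A = \frac{9}{2}.
So T(n) = \frac{9 \left(-3\right)^{n}}{2} - \frac{1}{2}.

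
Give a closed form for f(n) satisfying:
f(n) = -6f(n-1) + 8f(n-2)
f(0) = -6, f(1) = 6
Characteristic equation: x² + 6x - 8 = 0.
Discriminant Δ = (-6)² + 4·(8) = 68.
Roots r₁,₂ = (-6 ± √68)/2, so r₁ = -3 + \sqrt{17}, r₂ = - \sqrt{17} - 3.
General solution: f(n) = A·r₁^n + B·r₂^n.
From the initial conditions, A + B = -6 and r₁A + r₂B = 6.
Since r₁ - r₂ = √68: A = (6 - (-6)r₂)/√68 = -3 - \frac{6 \sqrt{17}}{17}, and B = -6 - A = -3 + \frac{6 \sqrt{17}}{17}.
So f(n) = \left(-3 - \frac{6 \sqrt{17}}{17}\right)\left(-3 + \sqrt{17}\right)^n + \left(-3 + \frac{6 \sqrt{17}}{17}\right)\left(- \sqrt{17} - 3\right)^n.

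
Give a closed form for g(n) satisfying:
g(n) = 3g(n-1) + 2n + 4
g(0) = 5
First-order linear with linear forcing.
Homogeneous solution: g_h(n) = A·(3)^n.
Try particular g_p(n) = pn + q. Substituting:
  pn + q = 3(p(n-1) + q) + 2n + 4.
Matching the n-coefficient: p = 3p + 2 ⇒ p = -1.
Matching constants: q = -3p + 3q + 4 ⇒ q = - \frac{7}{2}.
General: g(n) = A·(3)^n - n - \frac{7}{2}.
Apply g(0) = 5: A - \frac{7}{2} = 5 ⇒ A = \frac{17}{2}.
So g(n) = \frac{17 \cdot 3^{n}}{2} - n - \frac{7}{2}.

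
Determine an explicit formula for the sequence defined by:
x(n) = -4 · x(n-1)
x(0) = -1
Pure geometric recurrence with ratio -4.
By induction x(n) = x(0) · (-4)^n = - \left(-4\right)^{n}.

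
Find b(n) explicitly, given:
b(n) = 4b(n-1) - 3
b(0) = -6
First-order linear non-homogeneous.
Homogeneous solution: b_h(n) = A·(4)^n.
Try constant particular solution b_p = K: K = 4K - 3 ⇒ K = 1.
General: b(n) = A·(4)^n + 1.
Apply b(0) = -6: A + 1 = -6 ⇒ A = -7.
So b(n) = 1 - 7 \cdot 4^{n}.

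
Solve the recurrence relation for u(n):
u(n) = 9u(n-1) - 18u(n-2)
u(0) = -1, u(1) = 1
Characteristic equation: x² - 9x + 18 = 0, which factors as (x - (3))(x - (6)) = 0.
Roots r₁ = 3, r₂ = 6 (distinct).
General solution: u(n) = A·(3)^n + B·(6)^n.
From u(0) = -1: A + B = -1.
From u(1) = 1: 3A + 6B = 1.
Solving: A = - \frac{7}{3}, B = \frac{4}{3}.
So u(n) = - \frac{7 \cdot 3^{n}}{3} + \frac{4 \cdot 6^{n}}{3}.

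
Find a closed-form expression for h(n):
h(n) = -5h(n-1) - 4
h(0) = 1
First-order linear non-homogeneous.
Homogeneous solution: h_h(n) = A·(-5)^n.
Try constant particular solution h_p = K: K = -5K - 4 ⇒ K = - \frac{2}{3}.
General: h(n) = A·(-5)^n - \frac{2}{3}.
Apply h(0) = 1: A - \frac{2}{3} = 1 ⇒ A = \frac{5}{3}.
So h(n) = \frac{5 \left(-5\right)^{n}}{3} - \frac{2}{3}.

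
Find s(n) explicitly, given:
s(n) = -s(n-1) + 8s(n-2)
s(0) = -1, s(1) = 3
Characteristic equation: x² + x - 8 = 0.
Discriminant Δ = (-1)² + 4·(8) = 33.
Roots r₁,₂ = (-1 ± √33)/2, so r₁ = - \frac{1}{2} + \frac{\sqrt{33}}{2}, r₂ = - \frac{\sqrt{33}}{2} - \frac{1}{2}.
General solution: s(n) = A·r₁^n + B·r₂^n.
From the initial conditions, A + B = -1 and r₁A + r₂B = 3.
Since r₁ - r₂ = √33: A = (3 - (-1)r₂)/√33 = - \frac{1}{2} + \frac{5 \sqrt{33}}{66}, and B = -1 - A = - \frac{1}{2} - \frac{5 \sqrt{33}}{66}.
So s(n) = \left(- \frac{1}{2} + \frac{5 \sqrt{33}}{66}\right)\left(- \frac{1}{2} + \frac{\sqrt{33}}{2}\right)^n + \left(- \frac{1}{2} - \frac{5 \sqrt{33}}{66}\right)\left(- \frac{\sqrt{33}}{2} - \frac{1}{2}\right)^n.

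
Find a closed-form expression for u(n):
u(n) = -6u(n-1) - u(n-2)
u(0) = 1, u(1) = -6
Characteristic equation: x² + 6x + 1 = 0.
Discriminant Δ = (-6)² + 4·(-1) = 32.
Roots r₁,₂ = (-6 ± √32)/2, so r₁ = -3 + 2 \sqrt{2}, r₂ = -3 - 2 \sqrt{2}.
General solution: u(n) = A·r₁^n + B·r₂^n.
From the initial conditions, A + B = 1 and r₁A + r₂B = -6.
Since r₁ - r₂ = √32: A = (-6 - (1)r₂)/√32 = \frac{1}{2} - \frac{3 \sqrt{2}}{8}, and B = 1 - A = \frac{1}{2} + \frac{3 \sqrt{2}}{8}.
So u(n) = \left(\frac{1}{2} - \frac{3 \sqrt{2}}{8}\right)\left(-3 + 2 \sqrt{2}\right)^n + \left(\frac{1}{2} + \frac{3 \sqrt{2}}{8}\right)\left(-3 - 2 \sqrt{2}\right)^n.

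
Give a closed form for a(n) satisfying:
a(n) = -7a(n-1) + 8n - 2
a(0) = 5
First-order linear with linear forcing.
Homogeneous solution: a_h(n) = A·(-7)^n.
Try particular a_p(n) = pn + q. Substituting:
  pn + q = -7(p(n-1) + q) + 8n - 2.
Matching the n-coefficient: p = -7p + 8 ⇒ p = 1.
Matching constants: q = 7p - 7q - 2 ⇒ q = \frac{5}{8}.
General: a(n) = A·(-7)^n + n + \frac{5}{8}.
Apply a(0) = 5: A + \frac{5}{8} = 5 ⇒ A = \frac{35}{8}.
So a(n) = \frac{35 \left(-7\right)^{n}}{8} + n + \frac{5}{8}.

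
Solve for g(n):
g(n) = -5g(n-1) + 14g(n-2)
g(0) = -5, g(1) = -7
Characteristic equation: x² + 5x - 14 = 0, which factors as (x - (2))(x - (-7)) = 0.
Roots r₁ = 2, r₂ = -7 (distinct).
General solution: g(n) = A·(2)^n + B·(-7)^n.
From g(0) = -5: A + B = -5.
From g(1) = -7: 2A - 7B = -7.
Solving: A = - \frac{14}{3}, B = - \frac{1}{3}.
So g(n) = - \frac{\left(-7\right)^{n}}{3} - \frac{14 \cdot 2^{n}}{3}.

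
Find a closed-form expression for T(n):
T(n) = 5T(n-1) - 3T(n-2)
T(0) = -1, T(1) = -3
Characteristic equation: x² - 5x + 3 = 0.
Discriminant Δ = (5)² + 4·(-3) = 13.
Roots r₁,₂ = (5 ± √13)/2, so r₁ = \frac{\sqrt{13}}{2} + \frac{5}{2}, r₂ = \frac{5}{2} - \frac{\sqrt{13}}{2}.
General solution: T(n) = A·r₁^n + B·r₂^n.
From the initial conditions, A + B = -1 and r₁A + r₂B = -3.
Since r₁ - r₂ = √13: A = (-3 - (-1)r₂)/√13 = - \frac{1}{2} - \frac{\sqrt{13}}{26}, and B = -1 - A = - \frac{1}{2} + \frac{\sqrt{13}}{26}.
So T(n) = \left(- \frac{1}{2} - \frac{\sqrt{13}}{26}\right)\left(\frac{\sqrt{13}}{2} + \frac{5}{2}\right)^n + \left(- \frac{1}{2} + \frac{\sqrt{13}}{26}\right)\left(\frac{5}{2} - \frac{\sqrt{13}}{2}\right)^n.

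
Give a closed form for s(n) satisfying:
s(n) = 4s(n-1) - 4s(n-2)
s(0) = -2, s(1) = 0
Characteristic equation: x² - 4x + 4 = 0, which is (x - (2))².
Repeated root r = 2.
General solution: s(n) = (A + Bn)·(2)^n.
From s(0) = -2: A = -2.
From s(1) = 0: (A + B)·(2) = 0 ⇒ B = 2.
So s(n) = \left(2 n - 2\right) \cdot (2)^n.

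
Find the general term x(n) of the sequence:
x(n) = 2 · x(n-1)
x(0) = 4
Pure geometric recurrence with ratio 2.
By induction x(n) = x(0) · (2)^n = 4 \cdot 2^{n}.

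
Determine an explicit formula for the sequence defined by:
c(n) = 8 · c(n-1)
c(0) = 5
Pure geometric recurrence with ratio 8.
By induction c(n) = c(0) · (8)^n = 5 \cdot 8^{n}.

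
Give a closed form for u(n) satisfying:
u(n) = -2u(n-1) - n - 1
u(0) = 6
First-order linear with linear forcing.
Homogeneous solution: u_h(n) = A·(-2)^n.
Try particular u_p(n) = pn + q. Substituting:
  pn + q = -2(p(n-1) + q) - n - 1.
Matching the n-coefficient: p = -2p - 1 ⇒ p = - \frac{1}{3}.
Matching constants: q = 2p - 2q - 1 ⇒ q = - \frac{5}{9}.
General: u(n) = A·(-2)^n - \frac{n}{3} - \frac{5}{9}.
Apply u(0) = 6: A - \frac{5}{9} = 6 ⇒ A = \frac{59}{9}.
So u(n) = \frac{59 \left(-2\right)^{n}}{9} - \frac{n}{3} - \frac{5}{9}.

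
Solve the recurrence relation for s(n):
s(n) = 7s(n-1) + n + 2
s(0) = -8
First-order linear with linear forcing.
Homogeneous solution: s_h(n) = A·(7)^n.
Try particular s_p(n) = pn + q. Substituting:
  pn + q = 7(p(n-1) + q) + n + 2.
Matching the n-coefficient: p = 7p + 1 ⇒ p = - \frac{1}{6}.
Matching constants: q = -7p + 7q + 2 ⇒ q = - \frac{19}{36}.
General: s(n) = A·(7)^n - \frac{n}{6} - \frac{19}{36}.
Apply s(0) = -8: A - \frac{19}{36} = -8 ⇒ A = - \frac{269}{36}.
So s(n) = - \frac{269 \cdot 7^{n}}{36} - \frac{n}{6} - \frac{19}{36}.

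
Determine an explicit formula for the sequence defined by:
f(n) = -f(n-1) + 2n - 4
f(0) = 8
First-order linear with linear forcing.
Homogeneous solution: f_h(n) = A·(-1)^n.
Try particular f_p(n) = pn + q. Substituting:
  pn + q = -(p(n-1) + q) + 2n - 4.
Matching the n-coefficient: p = -p + 2 ⇒ p = 1.
Matching constants: q = p - q - 4 ⇒ q = - \frac{3}{2}.
General: f(n) = A·(-1)^n + n - \frac{3}{2}.
Apply f(0) = 8: A - \frac{3}{2} = 8 ⇒ A = \frac{19}{2}.
So f(n) = \frac{19 \left(-1\right)^{n}}{2} + n - \frac{3}{2}.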